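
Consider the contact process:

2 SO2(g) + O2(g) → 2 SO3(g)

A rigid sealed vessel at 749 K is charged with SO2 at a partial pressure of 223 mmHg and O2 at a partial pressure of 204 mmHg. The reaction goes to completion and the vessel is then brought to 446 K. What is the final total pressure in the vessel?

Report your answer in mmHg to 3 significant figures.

188 mmHg

At constant V, partial pressures at 749 K are proportional to moles, so apply stoichiometry directly to pressures.
P(O2) required for 223 mmHg of SO2 = (1/2) × 223 = 111.5 mmHg; available 204 mmHg, so SO2 is limiting.
P(O2) remaining = 204 − (1/2) × 223 = 92.50 mmHg
P(gaseous products) = (2)/2 × 223 = 223.0 mmHg
P_total at 749 K = 92.50 + 223.0 = 315.5 mmHg
Scaling to 446 K: P = 315.5 × 446/749 = 187.9 mmHg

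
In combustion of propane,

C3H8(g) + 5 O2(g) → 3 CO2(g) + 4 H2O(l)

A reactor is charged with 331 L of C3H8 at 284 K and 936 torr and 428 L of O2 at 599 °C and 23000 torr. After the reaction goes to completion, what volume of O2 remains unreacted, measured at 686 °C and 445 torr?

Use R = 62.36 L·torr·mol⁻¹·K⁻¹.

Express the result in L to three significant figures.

n(C3H8) = PV/RT = (936 × 331) / (62.36 × 284) = 17.49 mol
n(O2) = PV/RT = (23000 × 428) / (62.36 × 872.15) = 181.0 mol
For 17.49 mol C3H8, stoichiometry requires (5/1) × 17.49 = 87.45 mol O2; 181.0 mol is available, so C3H8 is limiting.
n(O2) consumed = (5/1) × 17.49 = 87.45 mol; remaining = 181.0 − 87.45 = 93.55 mol
V(O2) = nRT/P = 93.55 × 62.36 × 959.15 / 445 = 12570 L

12600 L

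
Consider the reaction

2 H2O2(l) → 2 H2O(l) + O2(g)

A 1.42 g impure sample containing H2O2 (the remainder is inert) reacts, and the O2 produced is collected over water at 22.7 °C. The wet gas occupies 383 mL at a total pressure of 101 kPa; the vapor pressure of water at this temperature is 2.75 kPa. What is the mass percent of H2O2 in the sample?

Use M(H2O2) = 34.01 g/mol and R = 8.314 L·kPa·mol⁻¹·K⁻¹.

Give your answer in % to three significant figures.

P(O2) = 101 − 2.75 = 98.25 kPa
n(O2) = PV/RT = (98.25 × 0.3830) / (8.314 × 295.85) = 0.01530 mol
n(H2O2) = (2/1) × 0.01530 = 0.03060 mol
m(H2O2) = 0.03060 × 34.01 = 1.041 g
%H2O2 = 1.041 / 1.42 × 100 = 73.31%

73.3 %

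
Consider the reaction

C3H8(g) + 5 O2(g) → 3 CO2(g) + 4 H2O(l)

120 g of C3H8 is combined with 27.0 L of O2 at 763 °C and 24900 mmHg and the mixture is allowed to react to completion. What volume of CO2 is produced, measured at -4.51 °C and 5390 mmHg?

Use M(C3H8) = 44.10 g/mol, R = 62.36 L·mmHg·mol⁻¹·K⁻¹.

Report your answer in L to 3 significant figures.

n(C3H8) = 120 / 44.10 = 2.721 mol
n(O2) = PV/RT = (24900 × 27.0) / (62.36 × 1036.15) = 10.40 mol
For 2.721 mol C3H8, stoichiometry requires (5/1) × 2.721 = 13.61 mol O2; 10.40 mol is available, so O2 is limiting.
n(CO2) = (3/5) × 10.40 = 6.240 mol
V(CO2) = nRT/P = 6.240 × 62.36 × 268.64 / 5390 = 19.39 L

19.4 L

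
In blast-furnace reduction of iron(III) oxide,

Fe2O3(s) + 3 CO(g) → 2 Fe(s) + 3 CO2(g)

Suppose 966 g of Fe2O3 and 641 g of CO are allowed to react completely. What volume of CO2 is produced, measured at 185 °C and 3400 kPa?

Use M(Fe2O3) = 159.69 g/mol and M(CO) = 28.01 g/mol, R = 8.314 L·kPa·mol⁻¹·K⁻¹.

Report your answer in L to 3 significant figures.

n(Fe2O3) = 966 / 159.69 = 6.049 mol
n(CO) = 641 / 28.01 = 22.88 mol
For 6.049 mol Fe2O3, stoichiometry requires (3/1) × 6.049 = 18.15 mol CO; 22.88 mol is available, so Fe2O3 is limiting.
n(CO2) = (3/1) × 6.049 = 18.15 mol
V(CO2) = nRT/P = 18.15 × 8.314 × 458.15 / 3400 = 20.33 L

20.3 L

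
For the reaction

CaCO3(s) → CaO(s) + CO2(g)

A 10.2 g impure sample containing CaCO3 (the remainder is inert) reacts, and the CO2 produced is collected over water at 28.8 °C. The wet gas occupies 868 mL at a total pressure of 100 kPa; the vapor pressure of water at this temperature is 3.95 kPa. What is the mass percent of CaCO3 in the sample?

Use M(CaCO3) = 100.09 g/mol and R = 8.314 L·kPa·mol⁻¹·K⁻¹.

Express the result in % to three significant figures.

P(CO2) = 100 − 3.95 = 96.05 kPa
n(CO2) = PV/RT = (96.05 × 0.8680) / (8.314 × 301.95) = 0.03321 mol
n(CaCO3) = (1/1) × 0.03321 = 0.03321 mol
m(CaCO3) = 0.03321 × 100.09 = 3.324 g
%CaCO3 = 3.324 / 10.2 × 100 = 32.59%

32.6 %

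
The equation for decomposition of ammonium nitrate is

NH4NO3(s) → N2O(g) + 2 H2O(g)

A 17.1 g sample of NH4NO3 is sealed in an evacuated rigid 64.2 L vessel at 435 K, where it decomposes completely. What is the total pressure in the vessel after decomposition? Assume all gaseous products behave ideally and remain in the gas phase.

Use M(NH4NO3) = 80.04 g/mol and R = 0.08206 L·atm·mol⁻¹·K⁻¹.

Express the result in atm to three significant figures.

n(NH4NO3) = 17.1 / 80.04 = 0.2136 mol
n(gas produced) = (3/1) × 0.2136 = 0.6408 mol
P = nRT/V = 0.6408 × 0.08206 × 435 / 64.2 = 0.3563 atm

0.356 atm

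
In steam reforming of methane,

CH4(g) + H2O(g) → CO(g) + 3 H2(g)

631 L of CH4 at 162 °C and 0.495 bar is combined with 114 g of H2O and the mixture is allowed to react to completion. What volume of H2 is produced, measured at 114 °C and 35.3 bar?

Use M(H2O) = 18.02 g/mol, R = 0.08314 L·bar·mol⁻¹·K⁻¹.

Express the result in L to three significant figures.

17.3 L

n(CH4) = PV/RT = (0.495 × 631) / (0.08314 × 435.15) = 8.633 mol
n(H2O) = 114 / 18.02 = 6.326 mol
For 8.633 mol CH4, stoichiometry requires (1/1) × 8.633 = 8.633 mol H2O; 6.326 mol is available, so H2O is limiting.
n(H2) = (3/1) × 6.326 = 18.98 mol
V(H2) = nRT/P = 18.98 × 0.08314 × 387.15 / 35.3 = 17.31 L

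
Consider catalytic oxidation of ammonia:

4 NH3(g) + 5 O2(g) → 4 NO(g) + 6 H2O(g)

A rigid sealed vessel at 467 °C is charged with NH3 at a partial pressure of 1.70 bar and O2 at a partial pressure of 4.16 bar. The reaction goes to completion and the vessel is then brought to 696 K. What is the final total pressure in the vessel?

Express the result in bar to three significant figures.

With V and T fixed, P_i ∝ n_i, so the mole ratios apply directly to partial pressures at 467 °C.
P(O2) required for 1.70 bar of NH3 = (5/4) × 1.70 = 2.125 bar; available 4.16 bar, so NH3 is limiting.
P(O2) remaining = 4.16 − (5/4) × 1.70 = 2.035 bar
P(gaseous products) = (4+6)/4 × 1.70 = 4.250 bar
P_total at 467 °C = 2.035 + 4.250 = 6.285 bar
Scaling to 696 K: P = 6.285 × 696/740.15 = 5.910 bar

5.91 bar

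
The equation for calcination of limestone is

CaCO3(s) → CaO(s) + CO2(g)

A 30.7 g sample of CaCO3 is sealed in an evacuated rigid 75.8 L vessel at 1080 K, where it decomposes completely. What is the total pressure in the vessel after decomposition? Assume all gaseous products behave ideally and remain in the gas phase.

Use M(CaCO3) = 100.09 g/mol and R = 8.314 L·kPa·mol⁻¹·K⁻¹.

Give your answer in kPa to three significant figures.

36.3 kPa

n(CaCO3) = 30.7 / 100.09 = 0.3067 mol
n(gas produced) = (1/1) × 0.3067 = 0.3067 mol
P = nRT/V = 0.3067 × 8.314 × 1080 / 75.8 = 36.33 kPa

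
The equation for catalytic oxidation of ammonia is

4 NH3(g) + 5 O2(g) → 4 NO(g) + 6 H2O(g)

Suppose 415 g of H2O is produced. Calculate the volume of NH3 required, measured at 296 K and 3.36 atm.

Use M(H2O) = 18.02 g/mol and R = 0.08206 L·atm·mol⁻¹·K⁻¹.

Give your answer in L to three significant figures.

111 L

n(H2O) = 415.0 / 18.02 = 23.03 mol
n(NH3) = (4/6) × 23.03 = 15.35 mol
V = nRT/P = 15.35 × 0.08206 × 296 / 3.36 = 111.0 L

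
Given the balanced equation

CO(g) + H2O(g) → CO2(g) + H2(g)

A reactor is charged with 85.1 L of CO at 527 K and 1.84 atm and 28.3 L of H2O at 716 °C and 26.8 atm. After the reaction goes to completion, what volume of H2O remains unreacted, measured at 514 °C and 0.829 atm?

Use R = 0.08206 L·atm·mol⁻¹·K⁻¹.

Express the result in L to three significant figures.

446 L

n(CO) = PV/RT = (1.84 × 85.1) / (0.08206 × 527) = 3.621 mol
n(H2O) = PV/RT = (26.8 × 28.3) / (0.08206 × 989.15) = 9.344 mol
For 3.621 mol CO, stoichiometry requires (1/1) × 3.621 = 3.621 mol H2O; 9.344 mol is available, so CO is limiting.
n(H2O) consumed = (1/1) × 3.621 = 3.621 mol; remaining = 9.344 − 3.621 = 5.723 mol
V(H2O) = nRT/P = 5.723 × 0.08206 × 787.15 / 0.829 = 445.9 L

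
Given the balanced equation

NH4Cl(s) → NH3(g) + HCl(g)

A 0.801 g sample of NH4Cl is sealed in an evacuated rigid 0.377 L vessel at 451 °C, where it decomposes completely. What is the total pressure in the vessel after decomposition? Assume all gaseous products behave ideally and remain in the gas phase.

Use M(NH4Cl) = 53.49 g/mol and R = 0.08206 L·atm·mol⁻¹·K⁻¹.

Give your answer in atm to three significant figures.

n(NH4Cl) = 0.801 / 53.49 = 0.01497 mol
n(gas produced) = (2/1) × 0.01497 = 0.02994 mol
P = nRT/V = 0.02994 × 0.08206 × 724.15 / 0.377 = 4.719 atm

4.72 atm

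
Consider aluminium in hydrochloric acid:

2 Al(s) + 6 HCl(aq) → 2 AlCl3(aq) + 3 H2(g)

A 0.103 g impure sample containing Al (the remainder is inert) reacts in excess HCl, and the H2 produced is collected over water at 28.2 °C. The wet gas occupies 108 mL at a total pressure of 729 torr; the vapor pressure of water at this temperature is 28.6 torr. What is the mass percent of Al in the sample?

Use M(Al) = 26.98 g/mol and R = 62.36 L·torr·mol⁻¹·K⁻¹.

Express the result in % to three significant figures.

70.3 %

P(H2) = 729 − 28.6 = 700.4 torr
n(H2) = PV/RT = (700.4 × 0.1080) / (62.36 × 301.35) = 0.004025 mol
n(Al) = (2/3) × 0.004025 = 0.002683 mol
m(Al) = 0.002683 × 26.98 = 0.07239 g
%Al = 0.07239 / 0.103 × 100 = 70.28%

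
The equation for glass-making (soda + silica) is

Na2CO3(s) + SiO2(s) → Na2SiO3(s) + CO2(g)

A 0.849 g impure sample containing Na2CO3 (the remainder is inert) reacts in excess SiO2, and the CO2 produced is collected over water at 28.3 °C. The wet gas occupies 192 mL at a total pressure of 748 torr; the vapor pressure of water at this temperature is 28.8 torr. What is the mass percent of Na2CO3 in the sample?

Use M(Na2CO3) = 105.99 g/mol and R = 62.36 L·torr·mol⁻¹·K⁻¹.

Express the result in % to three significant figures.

91.7 %

P(CO2) = 748 − 28.8 = 719.2 torr
n(CO2) = PV/RT = (719.2 × 0.1920) / (62.36 × 301.45) = 0.007346 mol
n(Na2CO3) = (1/1) × 0.007346 = 0.007346 mol
m(Na2CO3) = 0.007346 × 105.99 = 0.7786 g
%Na2CO3 = 0.7786 / 0.849 × 100 = 91.71%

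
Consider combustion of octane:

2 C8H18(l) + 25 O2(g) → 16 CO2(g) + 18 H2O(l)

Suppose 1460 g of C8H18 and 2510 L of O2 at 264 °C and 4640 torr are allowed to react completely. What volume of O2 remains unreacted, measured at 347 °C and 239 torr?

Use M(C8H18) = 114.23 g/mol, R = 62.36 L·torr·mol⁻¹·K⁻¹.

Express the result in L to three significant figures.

30400 L

n(C8H18) = 1460 / 114.23 = 12.78 mol
n(O2) = PV/RT = (4640 × 2510) / (62.36 × 537.15) = 347.7 mol
For 12.78 mol C8H18, stoichiometry requires (25/2) × 12.78 = 159.8 mol O2; 347.7 mol is available, so C8H18 is limiting.
n(O2) consumed = (25/2) × 12.78 = 159.8 mol; remaining = 347.7 − 159.8 = 187.9 mol
V(O2) = nRT/P = 187.9 × 62.36 × 620.15 / 239 = 30400 L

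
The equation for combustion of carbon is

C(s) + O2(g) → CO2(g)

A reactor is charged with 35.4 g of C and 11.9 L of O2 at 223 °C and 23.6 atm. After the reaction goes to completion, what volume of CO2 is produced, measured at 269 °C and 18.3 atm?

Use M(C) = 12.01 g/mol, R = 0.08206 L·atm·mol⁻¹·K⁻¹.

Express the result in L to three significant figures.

7.17 L

n(C) = 35.4 / 12.01 = 2.948 mol
n(O2) = PV/RT = (23.6 × 11.9) / (0.08206 × 496.15) = 6.898 mol
For 2.948 mol C, stoichiometry requires (1/1) × 2.948 = 2.948 mol O2; 6.898 mol is available, so C is limiting.
n(CO2) = (1/1) × 2.948 = 2.948 mol
V(CO2) = nRT/P = 2.948 × 0.08206 × 542.15 / 18.3 = 7.167 L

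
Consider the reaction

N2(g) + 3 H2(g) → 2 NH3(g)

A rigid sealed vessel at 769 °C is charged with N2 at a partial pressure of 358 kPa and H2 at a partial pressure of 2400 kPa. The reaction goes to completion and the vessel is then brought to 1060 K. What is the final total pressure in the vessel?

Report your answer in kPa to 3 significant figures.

At constant V, partial pressures at 769 °C are proportional to moles, so apply stoichiometry directly to pressures.
P(H2) required for 358 kPa of N2 = (3/1) × 358 = 1074 kPa; available 2400 kPa, so N2 is limiting.
P(H2) remaining = 2400 − (3/1) × 358 = 1326 kPa
P(gaseous products) = (2)/1 × 358 = 716.0 kPa
P_total at 769 °C = 1326 + 716.0 = 2042 kPa
Scaling to 1060 K: P = 2042 × 1060/1042.15 = 2077 kPa

2080 kPa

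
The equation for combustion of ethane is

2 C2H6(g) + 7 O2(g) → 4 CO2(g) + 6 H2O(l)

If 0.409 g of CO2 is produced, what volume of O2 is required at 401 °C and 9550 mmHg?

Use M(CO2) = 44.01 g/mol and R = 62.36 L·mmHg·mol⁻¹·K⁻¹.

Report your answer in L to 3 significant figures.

n(CO2) = 0.4090 / 44.01 = 0.009293 mol
n(O2) = (7/4) × 0.009293 = 0.01626 mol
V = nRT/P = 0.01626 × 62.36 × 674.15 / 9550 = 0.07158 L

0.0716 L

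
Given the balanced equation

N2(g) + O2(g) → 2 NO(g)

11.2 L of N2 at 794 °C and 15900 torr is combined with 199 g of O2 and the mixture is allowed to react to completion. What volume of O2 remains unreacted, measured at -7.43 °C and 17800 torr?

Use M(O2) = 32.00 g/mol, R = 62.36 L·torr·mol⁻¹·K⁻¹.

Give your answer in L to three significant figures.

3.30 L

n(N2) = PV/RT = (15900 × 11.2) / (62.36 × 1067.15) = 2.676 mol
n(O2) = 199 / 32.00 = 6.219 mol
For 2.676 mol N2, stoichiometry requires (1/1) × 2.676 = 2.676 mol O2; 6.219 mol is available, so N2 is limiting.
n(O2) consumed = (1/1) × 2.676 = 2.676 mol; remaining = 6.219 − 2.676 = 3.543 mol
V(O2) = nRT/P = 3.543 × 62.36 × 265.72 / 17800 = 3.298 L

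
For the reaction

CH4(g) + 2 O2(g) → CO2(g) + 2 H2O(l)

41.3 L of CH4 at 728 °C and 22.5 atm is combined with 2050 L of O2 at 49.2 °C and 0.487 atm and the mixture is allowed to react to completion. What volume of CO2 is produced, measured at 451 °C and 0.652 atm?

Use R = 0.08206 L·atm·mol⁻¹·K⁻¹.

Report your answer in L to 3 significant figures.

1030 L

n(CH4) = PV/RT = (22.5 × 41.3) / (0.08206 × 1001.15) = 11.31 mol
n(O2) = PV/RT = (0.487 × 2050) / (0.08206 × 322.35) = 37.74 mol
For 11.31 mol CH4, stoichiometry requires (2/1) × 11.31 = 22.62 mol O2; 37.74 mol is available, so CH4 is limiting.
n(CO2) = (1/1) × 11.31 = 11.31 mol
V(CO2) = nRT/P = 11.31 × 0.08206 × 724.15 / 0.652 = 1031 L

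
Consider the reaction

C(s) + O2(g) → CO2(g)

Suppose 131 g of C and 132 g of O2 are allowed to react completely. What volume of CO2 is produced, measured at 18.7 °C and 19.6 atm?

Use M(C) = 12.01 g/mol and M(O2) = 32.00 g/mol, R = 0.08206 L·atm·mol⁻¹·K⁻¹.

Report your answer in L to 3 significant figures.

5.04 L

n(C) = 131 / 12.01 = 10.91 mol
n(O2) = 132 / 32.00 = 4.125 mol
For 10.91 mol C, stoichiometry requires (1/1) × 10.91 = 10.91 mol O2; 4.125 mol is available, so O2 is limiting.
n(CO2) = (1/1) × 4.125 = 4.125 mol
V(CO2) = nRT/P = 4.125 × 0.08206 × 291.85 / 19.6 = 5.040 L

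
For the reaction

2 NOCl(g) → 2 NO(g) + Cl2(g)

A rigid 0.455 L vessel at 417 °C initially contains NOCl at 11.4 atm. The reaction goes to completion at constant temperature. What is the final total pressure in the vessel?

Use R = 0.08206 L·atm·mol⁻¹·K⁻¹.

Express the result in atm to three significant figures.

17.1 atm

Rigid vessel, constant T ⇒ P scales with total gas moles (2 → 3).
P_final = (3/2) × 11.4 = 17.10 atm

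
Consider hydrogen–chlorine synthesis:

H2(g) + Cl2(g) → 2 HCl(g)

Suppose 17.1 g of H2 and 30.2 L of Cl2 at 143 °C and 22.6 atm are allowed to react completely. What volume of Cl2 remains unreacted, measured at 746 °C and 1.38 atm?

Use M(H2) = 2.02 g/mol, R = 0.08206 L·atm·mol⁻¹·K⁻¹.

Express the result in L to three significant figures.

n(H2) = 17.1 / 2.02 = 8.465 mol
n(Cl2) = PV/RT = (22.6 × 30.2) / (0.08206 × 416.15) = 19.99 mol
For 8.465 mol H2, stoichiometry requires (1/1) × 8.465 = 8.465 mol Cl2; 19.99 mol is available, so H2 is limiting.
n(Cl2) consumed = (1/1) × 8.465 = 8.465 mol; remaining = 19.99 − 8.465 = 11.52 mol
V(Cl2) = nRT/P = 11.52 × 0.08206 × 1019.15 / 1.38 = 698.1 L

698 L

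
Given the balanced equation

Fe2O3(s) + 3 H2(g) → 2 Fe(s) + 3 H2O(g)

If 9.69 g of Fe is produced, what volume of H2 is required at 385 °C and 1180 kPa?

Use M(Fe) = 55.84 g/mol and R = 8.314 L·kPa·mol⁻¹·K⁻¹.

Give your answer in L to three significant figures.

n(Fe) = 9.690 / 55.84 = 0.1735 mol
n(H2) = (3/2) × 0.1735 = 0.2602 mol
V = nRT/P = 0.2602 × 8.314 × 658.15 / 1180 = 1.207 L

1.21 L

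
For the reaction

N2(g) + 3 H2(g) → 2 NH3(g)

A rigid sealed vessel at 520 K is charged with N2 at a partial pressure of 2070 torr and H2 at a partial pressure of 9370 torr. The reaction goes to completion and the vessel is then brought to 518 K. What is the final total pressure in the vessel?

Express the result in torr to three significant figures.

At constant V, partial pressures at 520 K are proportional to moles, so apply stoichiometry directly to pressures.
P(H2) required for 2070 torr of N2 = (3/1) × 2070 = 6210 torr; available 9370 torr, so N2 is limiting.
P(H2) remaining = 9370 − (3/1) × 2070 = 3160 torr
P(gaseous products) = (2)/1 × 2070 = 4140 torr
P_total at 520 K = 3160 + 4140 = 7300 torr
Scaling to 518 K: P = 7300 × 518/520 = 7272 torr

7270 torr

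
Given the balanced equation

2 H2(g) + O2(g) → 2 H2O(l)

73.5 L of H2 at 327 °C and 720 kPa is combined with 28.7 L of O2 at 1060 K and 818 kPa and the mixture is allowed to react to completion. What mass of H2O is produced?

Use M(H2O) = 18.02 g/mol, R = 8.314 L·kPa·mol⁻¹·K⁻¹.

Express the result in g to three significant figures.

96.0 g

n(H2) = PV/RT = (720 × 73.5) / (8.314 × 600.15) = 10.61 mol
n(O2) = PV/RT = (818 × 28.7) / (8.314 × 1060) = 2.664 mol
For 10.61 mol H2, stoichiometry requires (1/2) × 10.61 = 5.305 mol O2; 2.664 mol is available, so O2 is limiting.
n(H2O) = (2/1) × 2.664 = 5.328 mol
m(H2O) = 5.328 × 18.02 = 96.01 g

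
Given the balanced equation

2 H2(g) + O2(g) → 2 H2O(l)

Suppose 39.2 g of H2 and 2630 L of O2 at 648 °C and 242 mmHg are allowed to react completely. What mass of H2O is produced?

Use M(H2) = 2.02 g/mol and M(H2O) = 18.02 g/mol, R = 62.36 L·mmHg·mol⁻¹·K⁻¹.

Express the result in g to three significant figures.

350 g

n(H2) = 39.2 / 2.02 = 19.41 mol
n(O2) = PV/RT = (242 × 2630) / (62.36 × 921.15) = 11.08 mol
For 19.41 mol H2, stoichiometry requires (1/2) × 19.41 = 9.705 mol O2; 11.08 mol is available, so H2 is limiting.
n(H2O) = (2/2) × 19.41 = 19.41 mol
m(H2O) = 19.41 × 18.02 = 349.8 g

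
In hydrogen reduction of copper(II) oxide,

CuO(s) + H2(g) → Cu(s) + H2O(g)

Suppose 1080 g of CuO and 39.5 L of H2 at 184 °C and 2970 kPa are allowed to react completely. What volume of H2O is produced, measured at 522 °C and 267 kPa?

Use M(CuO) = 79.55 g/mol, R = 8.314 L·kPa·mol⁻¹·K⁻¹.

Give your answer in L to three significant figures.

336 L

n(CuO) = 1080 / 79.55 = 13.58 mol
n(H2) = PV/RT = (2970 × 39.5) / (8.314 × 457.15) = 30.87 mol
For 13.58 mol CuO, stoichiometry requires (1/1) × 13.58 = 13.58 mol H2; 30.87 mol is available, so CuO is limiting.
n(H2O) = (1/1) × 13.58 = 13.58 mol
V(H2O) = nRT/P = 13.58 × 8.314 × 795.15 / 267 = 336.2 L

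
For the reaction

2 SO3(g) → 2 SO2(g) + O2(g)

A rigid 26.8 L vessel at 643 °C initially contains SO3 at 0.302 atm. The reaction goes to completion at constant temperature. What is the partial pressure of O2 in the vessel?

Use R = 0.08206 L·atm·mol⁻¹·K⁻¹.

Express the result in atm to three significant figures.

0.151 atm

n(SO3)₀ = PV/RT = (0.302 × 26.8) / (0.08206 × 916.15) = 0.1077 mol
n(O2) = (1/2) × 0.1077 = 0.05385 mol
P(O2) = nRT/V = 0.05385 × 0.08206 × 916.15 / 26.8 = 0.1511 atm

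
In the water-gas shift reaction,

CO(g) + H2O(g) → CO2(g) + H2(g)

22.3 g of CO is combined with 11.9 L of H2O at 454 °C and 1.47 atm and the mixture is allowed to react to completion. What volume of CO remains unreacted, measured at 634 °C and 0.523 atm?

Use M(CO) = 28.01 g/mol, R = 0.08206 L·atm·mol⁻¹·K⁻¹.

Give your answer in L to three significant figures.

71.6 L

n(CO) = 22.3 / 28.01 = 0.7961 mol
n(H2O) = PV/RT = (1.47 × 11.9) / (0.08206 × 727.15) = 0.2932 mol
For 0.7961 mol CO, stoichiometry requires (1/1) × 0.7961 = 0.7961 mol H2O; 0.2932 mol is available, so H2O is limiting.
n(CO) consumed = (1/1) × 0.2932 = 0.2932 mol; remaining = 0.7961 − 0.2932 = 0.5029 mol
V(CO) = nRT/P = 0.5029 × 0.08206 × 907.15 / 0.523 = 71.58 L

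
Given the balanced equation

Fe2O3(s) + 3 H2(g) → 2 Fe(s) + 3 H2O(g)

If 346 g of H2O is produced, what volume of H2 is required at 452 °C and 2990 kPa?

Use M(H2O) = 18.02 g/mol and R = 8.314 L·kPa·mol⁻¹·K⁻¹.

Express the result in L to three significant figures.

38.7 L

n(H2O) = 346.0 / 18.02 = 19.20 mol
n(H2) = (3/3) × 19.20 = 19.20 mol
V = nRT/P = 19.20 × 8.314 × 725.15 / 2990 = 38.71 L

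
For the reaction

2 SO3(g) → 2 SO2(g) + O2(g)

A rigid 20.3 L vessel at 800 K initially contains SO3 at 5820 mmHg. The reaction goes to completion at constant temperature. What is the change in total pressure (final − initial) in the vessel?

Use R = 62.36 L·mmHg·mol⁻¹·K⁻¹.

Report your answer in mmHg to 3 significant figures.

2910 mmHg

Since T and V are fixed, P_final/P_initial = n_final/n_initial = 3/2.
P_final = (3/2) × 5820 = 8730 mmHg; ΔP = 8730 − 5820 = 2910 mmHg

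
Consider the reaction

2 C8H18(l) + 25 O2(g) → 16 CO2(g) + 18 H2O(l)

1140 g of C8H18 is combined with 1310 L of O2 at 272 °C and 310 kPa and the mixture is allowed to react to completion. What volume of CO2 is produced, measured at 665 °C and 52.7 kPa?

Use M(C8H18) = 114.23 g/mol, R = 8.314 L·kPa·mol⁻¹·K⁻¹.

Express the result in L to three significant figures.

n(C8H18) = 1140 / 114.23 = 9.980 mol
n(O2) = PV/RT = (310 × 1310) / (8.314 × 545.15) = 89.60 mol
For 9.980 mol C8H18, stoichiometry requires (25/2) × 9.980 = 124.8 mol O2; 89.60 mol is available, so O2 is limiting.
n(CO2) = (16/25) × 89.60 = 57.34 mol
V(CO2) = nRT/P = 57.34 × 8.314 × 938.15 / 52.7 = 8487 L

8490 L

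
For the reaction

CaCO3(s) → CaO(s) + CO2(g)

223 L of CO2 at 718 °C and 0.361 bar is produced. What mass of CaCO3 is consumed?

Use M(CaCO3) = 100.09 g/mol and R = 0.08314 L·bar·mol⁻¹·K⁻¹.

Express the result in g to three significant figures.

n(CO2) = PV/RT = (0.361 × 223) / (0.08314 × 991.15) = 0.9769 mol
n(CaCO3) = (1/1) × 0.9769 = 0.9769 mol
m(CaCO3) = 0.9769 × 100.09 = 97.78 g

97.8 g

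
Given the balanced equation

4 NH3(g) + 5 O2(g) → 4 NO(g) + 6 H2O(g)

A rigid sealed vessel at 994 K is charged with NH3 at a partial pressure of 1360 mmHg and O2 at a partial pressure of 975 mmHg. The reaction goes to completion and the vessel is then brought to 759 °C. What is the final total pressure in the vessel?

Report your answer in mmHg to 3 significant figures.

2630 mmHg

Because the vessel is rigid and T is held at 994 K, work the stoichiometry in partial pressures (P_i = n_iRT/V).
P(O2) required for 1360 mmHg of NH3 = (5/4) × 1360 = 1700 mmHg; available 975 mmHg, so O2 is limiting.
P(NH3) remaining = 1360 − (4/5) × 975 = 580.0 mmHg
P(gaseous products) = (4+6)/5 × 975 = 1950 mmHg
P_total at 994 K = 580.0 + 1950 = 2530 mmHg
Scaling to 759 °C: P = 2530 × 1032.15/994 = 2627 mmHg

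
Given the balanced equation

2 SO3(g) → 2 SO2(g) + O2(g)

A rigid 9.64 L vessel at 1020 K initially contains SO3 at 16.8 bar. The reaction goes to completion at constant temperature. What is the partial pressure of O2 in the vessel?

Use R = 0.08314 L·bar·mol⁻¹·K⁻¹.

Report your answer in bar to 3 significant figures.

8.40 bar

n(SO3)₀ = PV/RT = (16.8 × 9.64) / (0.08314 × 1020) = 1.910 mol
n(O2) = (1/2) × 1.910 = 0.9550 mol
P(O2) = nRT/V = 0.9550 × 0.08314 × 1020 / 9.64 = 8.401 bar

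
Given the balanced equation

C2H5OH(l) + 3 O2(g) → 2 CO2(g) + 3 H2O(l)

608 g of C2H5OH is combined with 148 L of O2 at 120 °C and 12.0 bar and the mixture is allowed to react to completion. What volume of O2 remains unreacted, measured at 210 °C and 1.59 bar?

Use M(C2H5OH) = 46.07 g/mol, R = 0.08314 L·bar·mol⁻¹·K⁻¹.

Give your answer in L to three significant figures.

372 L

n(C2H5OH) = 608 / 46.07 = 13.20 mol
n(O2) = PV/RT = (12.0 × 148) / (0.08314 × 393.15) = 54.33 mol
For 13.20 mol C2H5OH, stoichiometry requires (3/1) × 13.20 = 39.60 mol O2; 54.33 mol is available, so C2H5OH is limiting.
n(O2) consumed = (3/1) × 13.20 = 39.60 mol; remaining = 54.33 − 39.60 = 14.73 mol
V(O2) = nRT/P = 14.73 × 0.08314 × 483.15 / 1.59 = 372.1 L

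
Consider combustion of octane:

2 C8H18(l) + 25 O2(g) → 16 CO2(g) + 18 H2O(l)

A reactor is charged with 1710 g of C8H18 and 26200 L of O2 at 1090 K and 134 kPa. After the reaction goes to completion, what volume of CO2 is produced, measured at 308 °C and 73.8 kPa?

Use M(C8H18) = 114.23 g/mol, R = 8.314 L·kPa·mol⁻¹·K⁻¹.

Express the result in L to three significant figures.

7840 L

n(C8H18) = 1710 / 114.23 = 14.97 mol
n(O2) = PV/RT = (134 × 26200) / (8.314 × 1090) = 387.4 mol
For 14.97 mol C8H18, stoichiometry requires (25/2) × 14.97 = 187.1 mol O2; 387.4 mol is available, so C8H18 is limiting.
n(CO2) = (16/2) × 14.97 = 119.8 mol
V(CO2) = nRT/P = 119.8 × 8.314 × 581.15 / 73.8 = 7843 L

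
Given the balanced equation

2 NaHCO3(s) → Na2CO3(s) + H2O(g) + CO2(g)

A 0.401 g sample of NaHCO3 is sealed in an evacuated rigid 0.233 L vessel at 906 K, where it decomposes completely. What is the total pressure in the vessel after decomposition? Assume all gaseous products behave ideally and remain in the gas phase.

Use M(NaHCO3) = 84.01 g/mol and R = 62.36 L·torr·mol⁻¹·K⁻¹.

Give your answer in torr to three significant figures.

1160 torr

n(NaHCO3) = 0.401 / 84.01 = 0.004773 mol
n(gas produced) = (2/2) × 0.004773 = 0.004773 mol
P = nRT/V = 0.004773 × 62.36 × 906 / 0.233 = 1157 torr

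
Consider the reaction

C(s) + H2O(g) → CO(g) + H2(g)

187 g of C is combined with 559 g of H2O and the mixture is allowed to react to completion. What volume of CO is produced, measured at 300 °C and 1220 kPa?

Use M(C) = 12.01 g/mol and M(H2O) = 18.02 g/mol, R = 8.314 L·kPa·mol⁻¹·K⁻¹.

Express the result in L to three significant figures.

60.8 L

n(C) = 187 / 12.01 = 15.57 mol
n(H2O) = 559 / 18.02 = 31.02 mol
For 15.57 mol C, stoichiometry requires (1/1) × 15.57 = 15.57 mol H2O; 31.02 mol is available, so C is limiting.
n(CO) = (1/1) × 15.57 = 15.57 mol
V(CO) = nRT/P = 15.57 × 8.314 × 573.15 / 1220 = 60.81 L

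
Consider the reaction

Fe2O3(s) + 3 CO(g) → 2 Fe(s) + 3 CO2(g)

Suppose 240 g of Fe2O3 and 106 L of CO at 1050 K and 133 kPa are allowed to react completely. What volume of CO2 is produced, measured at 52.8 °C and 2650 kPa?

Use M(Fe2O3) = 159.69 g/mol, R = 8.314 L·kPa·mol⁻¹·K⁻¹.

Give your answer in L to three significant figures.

1.65 L

n(Fe2O3) = 240 / 159.69 = 1.503 mol
n(CO) = PV/RT = (133 × 106) / (8.314 × 1050) = 1.615 mol
For 1.503 mol Fe2O3, stoichiometry requires (3/1) × 1.503 = 4.509 mol CO; 1.615 mol is available, so CO is limiting.
n(CO2) = (3/3) × 1.615 = 1.615 mol
V(CO2) = nRT/P = 1.615 × 8.314 × 325.95 / 2650 = 1.652 L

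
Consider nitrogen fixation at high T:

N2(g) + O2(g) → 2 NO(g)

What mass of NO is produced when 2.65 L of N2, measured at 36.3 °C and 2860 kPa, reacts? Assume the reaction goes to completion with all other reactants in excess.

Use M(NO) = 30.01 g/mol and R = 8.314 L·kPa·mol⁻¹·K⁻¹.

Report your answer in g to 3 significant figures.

177 g

n(N2) = PV/RT = (2860 × 2.65) / (8.314 × 309.45) = 2.946 mol
n(NO) = (2/1) × 2.946 = 5.892 mol
m(NO) = 5.892 × 30.01 = 176.8 g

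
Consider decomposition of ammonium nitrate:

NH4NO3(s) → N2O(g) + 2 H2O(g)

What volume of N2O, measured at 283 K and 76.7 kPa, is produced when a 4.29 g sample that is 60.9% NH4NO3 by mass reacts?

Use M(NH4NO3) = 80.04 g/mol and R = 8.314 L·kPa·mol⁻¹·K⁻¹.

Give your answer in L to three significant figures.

1.00 L

mass of NH4NO3 = 4.29 × 60.9/100 = 2.613 g
n(NH4NO3) = 2.613 / 80.04 = 0.03265 mol
n(N2O) = (1/1) × 0.03265 = 0.03265 mol
V = nRT/P = 0.03265 × 8.314 × 283 / 76.7 = 1.002 L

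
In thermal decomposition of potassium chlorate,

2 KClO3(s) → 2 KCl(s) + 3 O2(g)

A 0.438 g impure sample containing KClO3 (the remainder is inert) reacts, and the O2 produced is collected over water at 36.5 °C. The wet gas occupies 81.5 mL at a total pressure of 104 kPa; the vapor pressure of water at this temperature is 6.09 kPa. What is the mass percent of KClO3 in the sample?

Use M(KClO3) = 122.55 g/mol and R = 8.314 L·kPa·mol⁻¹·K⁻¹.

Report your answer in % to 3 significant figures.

P(O2) = 104 − 6.09 = 97.91 kPa
n(O2) = PV/RT = (97.91 × 0.08150) / (8.314 × 309.65) = 0.003100 mol
n(KClO3) = (2/3) × 0.003100 = 0.002067 mol
m(KClO3) = 0.002067 × 122.55 = 0.2533 g
%KClO3 = 0.2533 / 0.438 × 100 = 57.83%

57.8 %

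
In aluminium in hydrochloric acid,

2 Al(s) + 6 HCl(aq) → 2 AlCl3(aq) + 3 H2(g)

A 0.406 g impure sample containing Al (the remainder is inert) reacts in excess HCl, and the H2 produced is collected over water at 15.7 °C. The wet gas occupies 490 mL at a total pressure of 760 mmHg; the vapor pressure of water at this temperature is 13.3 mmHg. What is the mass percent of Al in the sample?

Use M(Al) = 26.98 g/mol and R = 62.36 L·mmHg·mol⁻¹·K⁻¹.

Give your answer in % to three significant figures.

P(H2) = 760 − 13.3 = 746.7 mmHg
n(H2) = PV/RT = (746.7 × 0.4900) / (62.36 × 288.85) = 0.02031 mol
n(Al) = (2/3) × 0.02031 = 0.01354 mol
m(Al) = 0.01354 × 26.98 = 0.3653 g
%Al = 0.3653 / 0.406 × 100 = 89.98%

90.0 %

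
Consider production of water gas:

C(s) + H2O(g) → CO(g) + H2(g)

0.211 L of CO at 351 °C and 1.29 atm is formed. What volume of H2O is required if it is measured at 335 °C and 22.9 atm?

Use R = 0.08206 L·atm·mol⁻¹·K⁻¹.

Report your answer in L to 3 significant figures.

0.0116 L

n(CO) = PV/RT = (1.29 × 0.211) / (0.08206 × 624.15) = 0.005314 mol
n(H2O) = (1/1) × 0.005314 = 0.005314 mol
V = nRT/P = 0.005314 × 0.08206 × 608.15 / 22.9 = 0.01158 L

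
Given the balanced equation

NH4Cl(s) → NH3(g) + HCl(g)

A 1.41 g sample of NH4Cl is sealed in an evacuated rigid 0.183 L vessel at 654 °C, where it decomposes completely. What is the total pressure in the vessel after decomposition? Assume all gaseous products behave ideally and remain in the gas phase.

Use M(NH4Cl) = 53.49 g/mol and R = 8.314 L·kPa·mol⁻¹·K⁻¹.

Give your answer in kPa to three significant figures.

2220 kPa

n(NH4Cl) = 1.41 / 53.49 = 0.02636 mol
n(gas produced) = (2/1) × 0.02636 = 0.05272 mol
P = nRT/V = 0.05272 × 8.314 × 927.15 / 0.183 = 2221 kPa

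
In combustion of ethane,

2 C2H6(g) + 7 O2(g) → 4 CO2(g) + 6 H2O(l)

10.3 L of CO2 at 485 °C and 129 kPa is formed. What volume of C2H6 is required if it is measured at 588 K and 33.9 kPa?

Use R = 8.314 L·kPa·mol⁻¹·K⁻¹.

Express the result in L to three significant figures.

n(CO2) = PV/RT = (129 × 10.3) / (8.314 × 758.15) = 0.2108 mol
n(C2H6) = (2/4) × 0.2108 = 0.1054 mol
V = nRT/P = 0.1054 × 8.314 × 588 / 33.9 = 15.20 L

15.2 L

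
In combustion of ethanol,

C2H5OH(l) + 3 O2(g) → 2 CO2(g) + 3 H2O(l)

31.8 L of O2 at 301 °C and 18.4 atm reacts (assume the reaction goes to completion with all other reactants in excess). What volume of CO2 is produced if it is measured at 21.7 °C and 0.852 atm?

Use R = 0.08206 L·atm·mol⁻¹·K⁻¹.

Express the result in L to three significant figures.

n(O2) = PV/RT = (18.4 × 31.8) / (0.08206 × 574.15) = 12.42 mol
n(CO2) = (2/3) × 12.42 = 8.280 mol
V = nRT/P = 8.280 × 0.08206 × 294.85 / 0.852 = 235.1 L

235 L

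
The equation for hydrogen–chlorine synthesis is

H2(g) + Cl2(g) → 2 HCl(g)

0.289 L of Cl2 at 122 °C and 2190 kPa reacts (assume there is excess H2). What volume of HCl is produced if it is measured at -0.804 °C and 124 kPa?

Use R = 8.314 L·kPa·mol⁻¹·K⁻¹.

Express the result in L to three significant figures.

n(Cl2) = PV/RT = (2190 × 0.289) / (8.314 × 395.15) = 0.1927 mol
n(HCl) = (2/1) × 0.1927 = 0.3854 mol
V = nRT/P = 0.3854 × 8.314 × 272.346 / 124 = 7.038 L

7.04 L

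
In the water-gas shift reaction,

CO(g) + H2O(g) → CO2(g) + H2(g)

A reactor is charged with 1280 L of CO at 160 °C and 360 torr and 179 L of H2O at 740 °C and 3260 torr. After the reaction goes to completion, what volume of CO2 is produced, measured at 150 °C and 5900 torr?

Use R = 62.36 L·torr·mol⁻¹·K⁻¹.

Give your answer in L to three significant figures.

n(CO) = PV/RT = (360 × 1280) / (62.36 × 433.15) = 17.06 mol
n(H2O) = PV/RT = (3260 × 179) / (62.36 × 1013.15) = 9.236 mol
For 17.06 mol CO, stoichiometry requires (1/1) × 17.06 = 17.06 mol H2O; 9.236 mol is available, so H2O is limiting.
n(CO2) = (1/1) × 9.236 = 9.236 mol
V(CO2) = nRT/P = 9.236 × 62.36 × 423.15 / 5900 = 41.31 L

41.3 L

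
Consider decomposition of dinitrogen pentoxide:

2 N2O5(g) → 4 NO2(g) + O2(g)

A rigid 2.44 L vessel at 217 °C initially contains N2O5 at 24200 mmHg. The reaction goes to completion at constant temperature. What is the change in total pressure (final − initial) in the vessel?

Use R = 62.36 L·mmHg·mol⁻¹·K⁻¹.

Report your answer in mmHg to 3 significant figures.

Since T and V are fixed, P_final/P_initial = n_final/n_initial = 5/2.
P_final = (5/2) × 24200 = 60500 mmHg; ΔP = 60500 − 24200 = 36300 mmHg

36300 mmHg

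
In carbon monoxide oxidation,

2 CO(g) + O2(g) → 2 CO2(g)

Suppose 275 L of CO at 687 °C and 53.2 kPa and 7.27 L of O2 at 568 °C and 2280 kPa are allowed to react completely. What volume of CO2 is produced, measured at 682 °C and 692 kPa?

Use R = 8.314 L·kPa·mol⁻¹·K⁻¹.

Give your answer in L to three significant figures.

21.0 L

n(CO) = PV/RT = (53.2 × 275) / (8.314 × 960.15) = 1.833 mol
n(O2) = PV/RT = (2280 × 7.27) / (8.314 × 841.15) = 2.370 mol
For 1.833 mol CO, stoichiometry requires (1/2) × 1.833 = 0.9165 mol O2; 2.370 mol is available, so CO is limiting.
n(CO2) = (2/2) × 1.833 = 1.833 mol
V(CO2) = nRT/P = 1.833 × 8.314 × 955.15 / 692 = 21.03 L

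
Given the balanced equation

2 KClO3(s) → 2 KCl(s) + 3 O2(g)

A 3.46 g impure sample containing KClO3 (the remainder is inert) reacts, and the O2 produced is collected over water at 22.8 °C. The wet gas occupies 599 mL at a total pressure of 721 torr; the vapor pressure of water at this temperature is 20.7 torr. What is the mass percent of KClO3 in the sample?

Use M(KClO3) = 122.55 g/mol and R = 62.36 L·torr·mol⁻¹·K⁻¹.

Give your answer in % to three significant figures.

53.7 %

P(O2) = 721 − 20.7 = 700.3 torr
n(O2) = PV/RT = (700.3 × 0.5990) / (62.36 × 295.95) = 0.02273 mol
n(KClO3) = (2/3) × 0.02273 = 0.01515 mol
m(KClO3) = 0.01515 × 122.55 = 1.857 g
%KClO3 = 1.857 / 3.46 × 100 = 53.67%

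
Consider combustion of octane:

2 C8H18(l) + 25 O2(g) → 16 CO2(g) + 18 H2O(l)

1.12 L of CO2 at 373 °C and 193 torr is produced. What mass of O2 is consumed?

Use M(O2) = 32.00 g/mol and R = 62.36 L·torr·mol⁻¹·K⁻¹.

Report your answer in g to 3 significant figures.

0.268 g

n(CO2) = PV/RT = (193 × 1.12) / (62.36 × 646.15) = 0.005365 mol
n(O2) = (25/16) × 0.005365 = 0.008383 mol
m(O2) = 0.008383 × 32.00 = 0.2683 g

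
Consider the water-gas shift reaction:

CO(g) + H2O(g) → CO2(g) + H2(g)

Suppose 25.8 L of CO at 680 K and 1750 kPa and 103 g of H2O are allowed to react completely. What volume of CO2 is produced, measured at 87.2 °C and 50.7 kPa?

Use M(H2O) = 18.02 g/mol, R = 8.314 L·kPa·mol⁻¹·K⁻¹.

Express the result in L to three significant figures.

n(CO) = PV/RT = (1750 × 25.8) / (8.314 × 680) = 7.986 mol
n(H2O) = 103 / 18.02 = 5.716 mol
For 7.986 mol CO, stoichiometry requires (1/1) × 7.986 = 7.986 mol H2O; 5.716 mol is available, so H2O is limiting.
n(CO2) = (1/1) × 5.716 = 5.716 mol
V(CO2) = nRT/P = 5.716 × 8.314 × 360.35 / 50.7 = 337.8 L

338 L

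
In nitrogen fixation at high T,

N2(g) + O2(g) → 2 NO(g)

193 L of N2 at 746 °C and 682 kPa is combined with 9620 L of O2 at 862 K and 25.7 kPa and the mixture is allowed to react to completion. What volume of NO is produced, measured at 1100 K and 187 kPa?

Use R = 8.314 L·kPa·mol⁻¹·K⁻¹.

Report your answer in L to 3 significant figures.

n(N2) = PV/RT = (682 × 193) / (8.314 × 1019.15) = 15.53 mol
n(O2) = PV/RT = (25.7 × 9620) / (8.314 × 862) = 34.50 mol
For 15.53 mol N2, stoichiometry requires (1/1) × 15.53 = 15.53 mol O2; 34.50 mol is available, so N2 is limiting.
n(NO) = (2/1) × 15.53 = 31.06 mol
V(NO) = nRT/P = 31.06 × 8.314 × 1100 / 187 = 1519 L

1520 L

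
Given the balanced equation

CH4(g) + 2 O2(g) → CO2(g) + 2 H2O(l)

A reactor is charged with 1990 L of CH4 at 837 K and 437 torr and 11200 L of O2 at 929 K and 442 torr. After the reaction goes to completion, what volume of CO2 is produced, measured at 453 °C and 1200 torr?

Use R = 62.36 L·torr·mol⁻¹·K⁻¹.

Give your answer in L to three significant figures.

n(CH4) = PV/RT = (437 × 1990) / (62.36 × 837) = 16.66 mol
n(O2) = PV/RT = (442 × 11200) / (62.36 × 929) = 85.45 mol
For 16.66 mol CH4, stoichiometry requires (2/1) × 16.66 = 33.32 mol O2; 85.45 mol is available, so CH4 is limiting.
n(CO2) = (1/1) × 16.66 = 16.66 mol
V(CO2) = nRT/P = 16.66 × 62.36 × 726.15 / 1200 = 628.7 L

629 L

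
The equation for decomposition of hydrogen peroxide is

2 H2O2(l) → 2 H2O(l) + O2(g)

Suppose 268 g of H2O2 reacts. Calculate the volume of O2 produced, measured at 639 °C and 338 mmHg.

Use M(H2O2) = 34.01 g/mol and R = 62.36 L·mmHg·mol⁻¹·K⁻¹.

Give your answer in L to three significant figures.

n(H2O2) = 268.0 / 34.01 = 7.880 mol
n(O2) = (1/2) × 7.880 = 3.940 mol
V = nRT/P = 3.940 × 62.36 × 912.15 / 338 = 663.1 L

663 L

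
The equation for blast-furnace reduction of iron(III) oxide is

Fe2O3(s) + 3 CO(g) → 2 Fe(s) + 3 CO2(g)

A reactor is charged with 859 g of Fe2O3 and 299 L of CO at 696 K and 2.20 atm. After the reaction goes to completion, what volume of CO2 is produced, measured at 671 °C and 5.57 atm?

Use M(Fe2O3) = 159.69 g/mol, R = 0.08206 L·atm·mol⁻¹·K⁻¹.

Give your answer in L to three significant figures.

n(Fe2O3) = 859 / 159.69 = 5.379 mol
n(CO) = PV/RT = (2.20 × 299) / (0.08206 × 696) = 11.52 mol
For 5.379 mol Fe2O3, stoichiometry requires (3/1) × 5.379 = 16.14 mol CO; 11.52 mol is available, so CO is limiting.
n(CO2) = (3/3) × 11.52 = 11.52 mol
V(CO2) = nRT/P = 11.52 × 0.08206 × 944.15 / 5.57 = 160.2 L

160 L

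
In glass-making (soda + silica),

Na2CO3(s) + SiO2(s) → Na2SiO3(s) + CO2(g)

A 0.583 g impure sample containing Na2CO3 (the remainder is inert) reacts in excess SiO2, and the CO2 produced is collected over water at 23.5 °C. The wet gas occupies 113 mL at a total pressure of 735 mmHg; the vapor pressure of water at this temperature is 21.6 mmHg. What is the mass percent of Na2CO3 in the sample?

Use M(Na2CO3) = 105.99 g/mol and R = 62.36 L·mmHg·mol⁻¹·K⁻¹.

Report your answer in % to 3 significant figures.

79.2 %

P(CO2) = 735 − 21.6 = 713.4 mmHg
n(CO2) = PV/RT = (713.4 × 0.1130) / (62.36 × 296.65) = 0.004358 mol
n(Na2CO3) = (1/1) × 0.004358 = 0.004358 mol
m(Na2CO3) = 0.004358 × 105.99 = 0.4619 g
%Na2CO3 = 0.4619 / 0.583 × 100 = 79.23%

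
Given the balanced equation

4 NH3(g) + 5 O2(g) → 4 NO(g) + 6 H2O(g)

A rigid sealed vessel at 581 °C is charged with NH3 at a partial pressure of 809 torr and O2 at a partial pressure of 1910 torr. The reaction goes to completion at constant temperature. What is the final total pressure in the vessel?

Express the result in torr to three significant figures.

Because the vessel is rigid and T is held at 581 °C, work the stoichiometry in partial pressures (P_i = n_iRT/V).
P(O2) required for 809 torr of NH3 = (5/4) × 809 = 1011 torr; available 1910 torr, so NH3 is limiting.
P(O2) remaining = 1910 − (5/4) × 809 = 898.8 torr
P(gaseous products) = (4+6)/4 × 809 = 2022 torr
P_total at 581 °C = 898.8 + 2022 = 2921 torr

2920 torr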